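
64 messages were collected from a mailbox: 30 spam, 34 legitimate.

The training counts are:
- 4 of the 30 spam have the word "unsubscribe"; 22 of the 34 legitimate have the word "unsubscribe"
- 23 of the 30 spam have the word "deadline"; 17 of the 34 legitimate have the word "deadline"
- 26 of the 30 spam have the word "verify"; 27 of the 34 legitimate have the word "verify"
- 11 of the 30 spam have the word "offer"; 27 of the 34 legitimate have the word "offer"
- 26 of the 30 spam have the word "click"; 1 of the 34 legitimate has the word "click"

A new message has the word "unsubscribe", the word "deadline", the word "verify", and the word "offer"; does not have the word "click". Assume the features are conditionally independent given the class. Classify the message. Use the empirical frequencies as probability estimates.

spam: (30/64) × (4/30) × (23/30) × (26/30) × (11/30) × (4/30) ≈ 0.00203025
legitimate: (34/64) × (22/34) × (17/34) × (27/34) × (27/34) × (33/34) ≈ 0.1052
Highest score → legitimate.

legitimate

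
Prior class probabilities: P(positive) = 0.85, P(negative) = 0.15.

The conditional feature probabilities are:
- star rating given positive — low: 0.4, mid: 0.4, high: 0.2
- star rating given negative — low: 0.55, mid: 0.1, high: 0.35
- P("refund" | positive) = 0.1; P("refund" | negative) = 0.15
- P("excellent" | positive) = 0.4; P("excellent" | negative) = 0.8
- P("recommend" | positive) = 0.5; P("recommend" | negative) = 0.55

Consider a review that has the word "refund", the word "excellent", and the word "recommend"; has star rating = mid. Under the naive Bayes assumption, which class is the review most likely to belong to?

positive: 0.85 × 0.4 × 0.1 × 0.4 × 0.5 = 0.0068
negative: 0.15 × 0.1 × 0.15 × 0.8 × 0.55 = 0.00099
Highest score → positive.

positive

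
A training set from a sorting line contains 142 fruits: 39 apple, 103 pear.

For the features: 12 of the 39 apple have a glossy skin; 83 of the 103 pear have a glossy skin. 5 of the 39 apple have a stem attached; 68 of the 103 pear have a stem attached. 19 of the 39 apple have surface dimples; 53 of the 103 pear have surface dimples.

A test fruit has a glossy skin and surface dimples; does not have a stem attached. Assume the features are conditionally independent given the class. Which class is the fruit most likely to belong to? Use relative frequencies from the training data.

apple: (39/142) × (12/39) × (34/39) × (19/39) ≈ 0.0358919
pear: (103/142) × (83/103) × (35/103) × (53/103) ≈ 0.102202
Highest score → pear.

pear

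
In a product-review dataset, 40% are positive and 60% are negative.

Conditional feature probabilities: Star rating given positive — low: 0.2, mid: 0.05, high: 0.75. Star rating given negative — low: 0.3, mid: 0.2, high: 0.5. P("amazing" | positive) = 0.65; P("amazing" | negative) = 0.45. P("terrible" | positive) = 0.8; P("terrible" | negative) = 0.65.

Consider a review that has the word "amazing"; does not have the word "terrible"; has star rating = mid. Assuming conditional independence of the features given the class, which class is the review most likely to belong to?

positive: 0.4 × 0.05 × 0.65 × (1−0.8) = 0.0026
negative: 0.6 × 0.2 × 0.45 × (1−0.65) = 0.0189
Highest score → negative.

negative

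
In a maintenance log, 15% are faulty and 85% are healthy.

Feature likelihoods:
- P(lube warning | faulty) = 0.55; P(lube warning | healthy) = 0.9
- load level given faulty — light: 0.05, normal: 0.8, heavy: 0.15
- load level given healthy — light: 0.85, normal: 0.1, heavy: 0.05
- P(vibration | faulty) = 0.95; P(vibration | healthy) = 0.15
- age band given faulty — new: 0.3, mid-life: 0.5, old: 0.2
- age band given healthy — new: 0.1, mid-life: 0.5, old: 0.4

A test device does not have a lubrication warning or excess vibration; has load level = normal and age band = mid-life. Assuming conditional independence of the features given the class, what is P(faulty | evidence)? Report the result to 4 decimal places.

faulty: 0.15 × (1−0.55) × 0.8 × (1−0.95) × 0.5 = 0.00135
healthy: 0.85 × (1−0.9) × 0.1 × (1−0.15) × 0.5 = 0.0036125
P(faulty | x) = 0.00135 / 0.0049625 ≈ 0.2720

0.2720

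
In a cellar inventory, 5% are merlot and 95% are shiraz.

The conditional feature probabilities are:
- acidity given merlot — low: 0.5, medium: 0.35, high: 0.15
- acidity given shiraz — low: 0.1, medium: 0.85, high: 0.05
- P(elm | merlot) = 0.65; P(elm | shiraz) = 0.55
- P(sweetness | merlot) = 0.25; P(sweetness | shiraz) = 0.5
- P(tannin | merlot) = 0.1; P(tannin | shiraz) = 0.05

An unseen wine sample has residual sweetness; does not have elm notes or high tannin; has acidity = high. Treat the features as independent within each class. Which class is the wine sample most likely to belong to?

shiraz

merlot: 0.05 × 0.15 × (1−0.65) × 0.25 × (1−0.1) = 0.000590625
shiraz: 0.95 × 0.05 × (1−0.55) × 0.5 × (1−0.05) = 0.010153125
Highest score → shiraz.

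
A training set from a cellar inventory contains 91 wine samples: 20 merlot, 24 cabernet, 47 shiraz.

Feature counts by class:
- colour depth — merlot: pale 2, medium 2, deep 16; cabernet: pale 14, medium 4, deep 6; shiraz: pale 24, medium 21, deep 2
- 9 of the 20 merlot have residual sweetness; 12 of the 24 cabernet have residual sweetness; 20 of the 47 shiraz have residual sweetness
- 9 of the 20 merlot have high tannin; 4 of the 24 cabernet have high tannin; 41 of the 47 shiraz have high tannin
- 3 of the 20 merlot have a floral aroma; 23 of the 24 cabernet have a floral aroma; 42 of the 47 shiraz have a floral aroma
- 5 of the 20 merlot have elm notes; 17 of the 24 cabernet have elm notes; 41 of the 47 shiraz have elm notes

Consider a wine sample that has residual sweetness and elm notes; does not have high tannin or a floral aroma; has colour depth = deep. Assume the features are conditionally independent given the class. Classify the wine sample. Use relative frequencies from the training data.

merlot

merlot: (20/91) × (16/20) × (9/20) × (11/20) × (17/20) × (5/20) ≈ 0.00924725
cabernet: (24/91) × (6/24) × (12/24) × (20/24) × (1/24) × (17/24) ≈ 0.000810821
shiraz: (47/91) × (2/47) × (20/47) × (6/47) × (5/47) × (41/47) ≈ 0.000110798
Highest score → merlot.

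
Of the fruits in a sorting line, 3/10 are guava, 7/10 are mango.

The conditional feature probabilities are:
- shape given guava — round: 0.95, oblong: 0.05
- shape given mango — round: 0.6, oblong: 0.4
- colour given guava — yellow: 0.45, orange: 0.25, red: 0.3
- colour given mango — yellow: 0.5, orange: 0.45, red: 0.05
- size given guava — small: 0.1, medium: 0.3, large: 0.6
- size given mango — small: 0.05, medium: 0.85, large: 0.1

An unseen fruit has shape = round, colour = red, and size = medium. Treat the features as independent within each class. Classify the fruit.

guava

guava: 0.3 × 0.95 × 0.3 × 0.3 = 0.02565
mango: 0.7 × 0.6 × 0.05 × 0.85 = 0.01785
Highest score → guava.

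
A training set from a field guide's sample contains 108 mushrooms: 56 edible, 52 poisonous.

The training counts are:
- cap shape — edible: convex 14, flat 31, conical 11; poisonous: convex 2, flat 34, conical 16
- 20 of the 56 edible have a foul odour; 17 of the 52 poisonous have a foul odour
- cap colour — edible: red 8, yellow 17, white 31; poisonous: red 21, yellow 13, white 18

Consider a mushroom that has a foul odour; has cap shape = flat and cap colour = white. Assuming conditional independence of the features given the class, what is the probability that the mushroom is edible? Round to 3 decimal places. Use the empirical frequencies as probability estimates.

edible: (56/108) × (31/56) × (20/56) × (31/56) ≈ 0.0567484
poisonous: (52/108) × (34/52) × (17/52) × (18/52) ≈ 0.0356262
P(edible | x) = 0.0567484 / 0.0923746 ≈ 0.614

0.614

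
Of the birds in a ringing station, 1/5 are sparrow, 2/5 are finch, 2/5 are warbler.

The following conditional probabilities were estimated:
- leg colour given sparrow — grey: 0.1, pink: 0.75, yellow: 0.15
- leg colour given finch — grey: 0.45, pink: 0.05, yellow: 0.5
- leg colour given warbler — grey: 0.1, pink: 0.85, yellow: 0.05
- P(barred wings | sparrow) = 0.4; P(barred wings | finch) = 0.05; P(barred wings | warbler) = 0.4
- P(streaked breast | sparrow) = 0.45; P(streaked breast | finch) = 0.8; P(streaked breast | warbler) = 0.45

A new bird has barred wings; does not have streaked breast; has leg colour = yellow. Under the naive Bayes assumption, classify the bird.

sparrow: 0.2 × 0.15 × 0.4 × (1−0.45) = 0.0066
finch: 0.4 × 0.5 × 0.05 × (1−0.8) = 0.002
warbler: 0.4 × 0.05 × 0.4 × (1−0.45) = 0.0044
Highest score → sparrow.

sparrow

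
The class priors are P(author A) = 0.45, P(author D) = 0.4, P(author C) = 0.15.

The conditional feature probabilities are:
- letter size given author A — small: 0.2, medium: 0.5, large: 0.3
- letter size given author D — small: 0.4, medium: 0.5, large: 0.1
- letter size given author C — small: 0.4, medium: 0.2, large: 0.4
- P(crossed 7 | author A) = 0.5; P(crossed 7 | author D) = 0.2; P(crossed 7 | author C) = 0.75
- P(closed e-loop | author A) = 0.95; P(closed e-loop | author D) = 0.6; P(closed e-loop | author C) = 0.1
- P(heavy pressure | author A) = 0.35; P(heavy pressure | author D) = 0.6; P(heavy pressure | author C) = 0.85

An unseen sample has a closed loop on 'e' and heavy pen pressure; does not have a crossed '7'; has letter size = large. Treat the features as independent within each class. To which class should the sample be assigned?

author A

author A: 0.45 × 0.3 × (1−0.5) × 0.95 × 0.35 = 0.02244375
author D: 0.4 × 0.1 × (1−0.2) × 0.6 × 0.6 = 0.01152
author C: 0.15 × 0.4 × (1−0.75) × 0.1 × 0.85 = 0.001275
Highest score → author A.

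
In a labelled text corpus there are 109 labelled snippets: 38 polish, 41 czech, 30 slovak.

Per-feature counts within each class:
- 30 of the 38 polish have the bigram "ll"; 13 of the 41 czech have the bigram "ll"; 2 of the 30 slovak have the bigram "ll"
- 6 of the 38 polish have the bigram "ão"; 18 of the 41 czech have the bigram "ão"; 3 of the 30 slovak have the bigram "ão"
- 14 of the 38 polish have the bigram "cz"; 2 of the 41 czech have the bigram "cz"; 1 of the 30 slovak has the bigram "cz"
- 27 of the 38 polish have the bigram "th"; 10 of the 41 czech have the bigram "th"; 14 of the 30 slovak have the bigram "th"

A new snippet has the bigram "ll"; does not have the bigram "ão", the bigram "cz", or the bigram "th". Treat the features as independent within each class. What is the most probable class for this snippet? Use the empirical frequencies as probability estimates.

polish: (38/109) × (30/38) × (32/38) × (24/38) × (11/38) ≈ 0.0423738
czech: (41/109) × (13/41) × (23/41) × (39/41) × (31/41) ≈ 0.0481193
slovak: (30/109) × (2/30) × (27/30) × (29/30) × (16/30) ≈ 0.00851376
Highest score → czech.

czech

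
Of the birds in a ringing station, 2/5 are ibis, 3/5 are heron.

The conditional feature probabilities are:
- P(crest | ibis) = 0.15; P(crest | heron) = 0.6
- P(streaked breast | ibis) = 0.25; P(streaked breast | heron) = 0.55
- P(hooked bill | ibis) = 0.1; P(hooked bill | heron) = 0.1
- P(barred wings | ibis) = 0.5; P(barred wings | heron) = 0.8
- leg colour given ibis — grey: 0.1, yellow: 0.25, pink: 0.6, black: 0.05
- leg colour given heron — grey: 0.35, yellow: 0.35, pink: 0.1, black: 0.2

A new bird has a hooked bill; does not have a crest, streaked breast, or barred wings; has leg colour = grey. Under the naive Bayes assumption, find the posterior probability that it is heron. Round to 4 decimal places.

0.3722

ibis: 0.4 × (1−0.15) × (1−0.25) × 0.1 × (1−0.5) × 0.1 = 0.001275
heron: 0.6 × (1−0.6) × (1−0.55) × 0.1 × (1−0.8) × 0.35 = 0.000756
P(heron | x) = 0.000756 / 0.002031 ≈ 0.3722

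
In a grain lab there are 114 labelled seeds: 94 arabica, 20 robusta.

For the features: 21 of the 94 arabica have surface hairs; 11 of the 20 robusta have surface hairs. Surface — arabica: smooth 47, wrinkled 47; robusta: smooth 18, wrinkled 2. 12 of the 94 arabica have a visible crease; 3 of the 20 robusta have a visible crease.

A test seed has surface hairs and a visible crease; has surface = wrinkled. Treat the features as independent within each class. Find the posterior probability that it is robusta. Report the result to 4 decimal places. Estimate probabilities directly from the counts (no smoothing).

arabica: (94/114) × (21/94) × (47/94) × (12/94) ≈ 0.0117581
robusta: (20/114) × (11/20) × (2/20) × (3/20) ≈ 0.00144737
P(robusta | x) = 0.00144737 / 0.01320547 ≈ 0.1096

0.1096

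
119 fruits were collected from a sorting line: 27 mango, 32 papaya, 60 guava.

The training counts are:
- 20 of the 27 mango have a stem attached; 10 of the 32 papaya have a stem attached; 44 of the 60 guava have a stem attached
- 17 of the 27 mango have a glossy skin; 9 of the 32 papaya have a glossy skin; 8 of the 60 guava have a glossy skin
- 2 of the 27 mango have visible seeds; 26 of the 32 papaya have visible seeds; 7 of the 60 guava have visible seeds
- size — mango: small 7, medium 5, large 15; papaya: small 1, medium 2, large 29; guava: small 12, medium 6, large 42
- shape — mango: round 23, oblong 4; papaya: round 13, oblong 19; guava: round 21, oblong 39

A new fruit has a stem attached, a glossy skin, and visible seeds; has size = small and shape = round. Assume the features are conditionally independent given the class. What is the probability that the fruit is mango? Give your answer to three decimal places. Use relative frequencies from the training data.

0.728

mango: (27/119) × (20/27) × (17/27) × (2/27) × (7/27) × (23/27) ≈ 0.00173114
papaya: (32/119) × (10/32) × (9/32) × (26/32) × (1/32) × (13/32) ≈ 0.000243788
guava: (60/119) × (44/60) × (8/60) × (7/60) × (12/60) × (21/60) ≈ 0.000402614
P(mango | x) = 0.00173114 / 0.002377542 ≈ 0.728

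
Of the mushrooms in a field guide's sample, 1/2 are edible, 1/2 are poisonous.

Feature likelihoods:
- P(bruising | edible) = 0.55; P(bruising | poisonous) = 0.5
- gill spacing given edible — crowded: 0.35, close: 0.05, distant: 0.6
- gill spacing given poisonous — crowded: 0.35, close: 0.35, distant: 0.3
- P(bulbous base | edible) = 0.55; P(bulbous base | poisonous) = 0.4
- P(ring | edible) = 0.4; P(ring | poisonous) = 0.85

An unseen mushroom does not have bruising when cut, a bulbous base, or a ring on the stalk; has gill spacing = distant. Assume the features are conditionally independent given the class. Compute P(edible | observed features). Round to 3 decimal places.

edible: 0.5 × (1−0.55) × 0.6 × (1−0.55) × (1−0.4) = 0.03645
poisonous: 0.5 × (1−0.5) × 0.3 × (1−0.4) × (1−0.85) = 0.00675
P(edible | x) = 0.03645 / 0.0432 ≈ 0.844

0.844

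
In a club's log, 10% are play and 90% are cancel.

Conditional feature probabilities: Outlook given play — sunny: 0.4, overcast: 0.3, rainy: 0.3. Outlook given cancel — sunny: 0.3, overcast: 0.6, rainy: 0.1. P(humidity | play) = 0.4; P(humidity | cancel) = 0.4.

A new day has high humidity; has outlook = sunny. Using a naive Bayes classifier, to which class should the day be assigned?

cancel

play: 0.1 × 0.4 × 0.4 = 0.016
cancel: 0.9 × 0.3 × 0.4 = 0.108
Highest score → cancel.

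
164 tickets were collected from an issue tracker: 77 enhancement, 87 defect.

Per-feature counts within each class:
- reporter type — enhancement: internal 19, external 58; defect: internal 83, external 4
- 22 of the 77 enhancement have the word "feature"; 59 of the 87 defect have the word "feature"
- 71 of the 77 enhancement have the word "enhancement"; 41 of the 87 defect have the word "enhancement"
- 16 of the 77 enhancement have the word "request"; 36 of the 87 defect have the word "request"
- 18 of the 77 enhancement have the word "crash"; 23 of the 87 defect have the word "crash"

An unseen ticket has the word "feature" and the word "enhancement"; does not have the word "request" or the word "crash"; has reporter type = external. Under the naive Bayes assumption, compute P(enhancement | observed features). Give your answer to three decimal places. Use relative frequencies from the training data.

0.944

enhancement: (77/164) × (58/77) × (22/77) × (71/77) × (61/77) × (59/77) ≈ 0.0565567
defect: (87/164) × (4/87) × (59/87) × (41/87) × (51/87) × (64/87) ≈ 0.00336144
P(enhancement | x) = 0.0565567 / 0.05991814 ≈ 0.944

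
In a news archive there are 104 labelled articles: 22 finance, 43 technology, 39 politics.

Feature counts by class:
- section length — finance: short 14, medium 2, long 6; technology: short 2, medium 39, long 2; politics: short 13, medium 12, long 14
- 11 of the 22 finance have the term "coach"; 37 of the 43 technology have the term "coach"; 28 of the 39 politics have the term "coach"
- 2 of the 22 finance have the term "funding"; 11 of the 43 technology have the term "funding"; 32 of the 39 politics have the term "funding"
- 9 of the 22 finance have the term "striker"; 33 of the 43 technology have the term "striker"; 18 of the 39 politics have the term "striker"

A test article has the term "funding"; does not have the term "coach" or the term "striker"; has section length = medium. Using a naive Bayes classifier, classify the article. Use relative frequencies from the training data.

politics

finance: (22/104) × (2/22) × (11/22) × (2/22) × (13/22) ≈ 0.000516529
technology: (43/104) × (39/43) × (6/43) × (11/43) × (10/43) ≈ 0.00311293
politics: (39/104) × (12/39) × (11/39) × (32/39) × (21/39) ≈ 0.0143786
Highest score → politics.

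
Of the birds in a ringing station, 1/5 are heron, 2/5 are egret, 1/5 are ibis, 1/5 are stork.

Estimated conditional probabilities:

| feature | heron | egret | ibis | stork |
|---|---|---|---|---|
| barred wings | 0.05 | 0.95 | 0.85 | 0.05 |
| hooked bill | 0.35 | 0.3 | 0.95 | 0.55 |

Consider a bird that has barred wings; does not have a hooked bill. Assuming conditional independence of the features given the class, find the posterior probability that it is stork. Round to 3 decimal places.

heron: 0.2 × 0.05 × (1−0.35) = 0.0065
egret: 0.4 × 0.95 × (1−0.3) = 0.266
ibis: 0.2 × 0.85 × (1−0.95) = 0.0085
stork: 0.2 × 0.05 × (1−0.55) = 0.0045
P(stork | x) = 0.0045 / 0.2855 ≈ 0.016

0.016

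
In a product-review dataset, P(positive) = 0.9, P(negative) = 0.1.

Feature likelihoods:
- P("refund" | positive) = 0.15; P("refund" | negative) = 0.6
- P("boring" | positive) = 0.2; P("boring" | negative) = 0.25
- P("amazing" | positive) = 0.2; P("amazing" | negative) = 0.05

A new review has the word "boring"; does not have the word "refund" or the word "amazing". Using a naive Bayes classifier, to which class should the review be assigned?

positive: 0.9 × (1−0.15) × 0.2 × (1−0.2) = 0.1224
negative: 0.1 × (1−0.6) × 0.25 × (1−0.05) = 0.0095
Highest score → positive.

positive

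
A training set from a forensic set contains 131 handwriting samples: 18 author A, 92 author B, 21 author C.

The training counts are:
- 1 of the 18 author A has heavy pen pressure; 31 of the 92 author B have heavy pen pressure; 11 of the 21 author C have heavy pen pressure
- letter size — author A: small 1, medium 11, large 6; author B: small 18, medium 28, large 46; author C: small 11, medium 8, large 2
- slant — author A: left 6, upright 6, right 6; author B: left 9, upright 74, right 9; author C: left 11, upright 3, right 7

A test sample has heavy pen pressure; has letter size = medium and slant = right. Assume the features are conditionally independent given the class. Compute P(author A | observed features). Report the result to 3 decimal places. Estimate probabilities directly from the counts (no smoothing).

0.081

author A: (18/131) × (1/18) × (11/18) × (6/18) ≈ 0.00155499
author B: (92/131) × (31/92) × (28/92) × (9/92) ≈ 0.00704556
author C: (21/131) × (11/21) × (8/21) × (7/21) ≈ 0.0106628
P(author A | x) = 0.00155499 / 0.01926335 ≈ 0.081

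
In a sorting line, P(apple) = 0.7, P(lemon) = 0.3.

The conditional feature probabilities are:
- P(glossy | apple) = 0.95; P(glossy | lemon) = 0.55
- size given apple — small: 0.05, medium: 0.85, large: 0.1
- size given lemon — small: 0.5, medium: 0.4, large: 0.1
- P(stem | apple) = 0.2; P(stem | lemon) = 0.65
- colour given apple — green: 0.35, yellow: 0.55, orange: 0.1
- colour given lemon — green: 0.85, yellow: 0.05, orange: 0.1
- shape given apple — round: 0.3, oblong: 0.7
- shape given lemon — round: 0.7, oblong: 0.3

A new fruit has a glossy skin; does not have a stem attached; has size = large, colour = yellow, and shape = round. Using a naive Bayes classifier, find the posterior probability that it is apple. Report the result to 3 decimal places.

0.977

apple: 0.7 × 0.95 × 0.1 × (1−0.2) × 0.55 × 0.3 = 0.008778
lemon: 0.3 × 0.55 × 0.1 × (1−0.65) × 0.05 × 0.7 = 0.000202125
P(apple | x) = 0.008778 / 0.008980125 ≈ 0.977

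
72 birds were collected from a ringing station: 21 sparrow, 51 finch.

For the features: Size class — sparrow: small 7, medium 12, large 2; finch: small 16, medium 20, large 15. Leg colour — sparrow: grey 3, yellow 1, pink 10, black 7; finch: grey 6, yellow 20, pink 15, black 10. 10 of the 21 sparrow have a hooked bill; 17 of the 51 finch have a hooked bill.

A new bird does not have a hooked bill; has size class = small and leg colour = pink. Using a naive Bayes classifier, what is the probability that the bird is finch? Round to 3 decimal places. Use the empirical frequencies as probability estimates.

0.642

sparrow: (21/72) × (7/21) × (10/21) × (11/21) ≈ 0.0242504
finch: (51/72) × (16/51) × (15/51) × (34/51) ≈ 0.043573
P(finch | x) = 0.043573 / 0.0678234 ≈ 0.642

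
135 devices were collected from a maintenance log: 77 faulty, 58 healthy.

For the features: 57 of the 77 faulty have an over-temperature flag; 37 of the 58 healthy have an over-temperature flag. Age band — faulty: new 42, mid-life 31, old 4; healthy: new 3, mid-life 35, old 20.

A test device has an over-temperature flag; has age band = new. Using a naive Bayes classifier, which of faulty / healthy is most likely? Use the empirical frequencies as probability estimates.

faulty

faulty: (77/135) × (57/77) × (42/77) ≈ 0.230303
healthy: (58/135) × (37/58) × (3/58) ≈ 0.0141762
Highest score → faulty.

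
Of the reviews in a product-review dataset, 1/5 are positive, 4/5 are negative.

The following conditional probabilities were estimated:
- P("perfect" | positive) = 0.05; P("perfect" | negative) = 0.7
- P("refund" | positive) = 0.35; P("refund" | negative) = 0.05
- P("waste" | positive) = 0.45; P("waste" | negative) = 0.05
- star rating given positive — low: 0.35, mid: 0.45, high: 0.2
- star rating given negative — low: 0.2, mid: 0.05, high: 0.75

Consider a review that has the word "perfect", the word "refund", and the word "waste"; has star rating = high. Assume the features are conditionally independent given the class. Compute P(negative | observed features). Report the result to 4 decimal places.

0.7692

positive: 0.2 × 0.05 × 0.35 × 0.45 × 0.2 = 0.000315
negative: 0.8 × 0.7 × 0.05 × 0.05 × 0.75 = 0.00105
P(negative | x) = 0.00105 / 0.001365 ≈ 0.7692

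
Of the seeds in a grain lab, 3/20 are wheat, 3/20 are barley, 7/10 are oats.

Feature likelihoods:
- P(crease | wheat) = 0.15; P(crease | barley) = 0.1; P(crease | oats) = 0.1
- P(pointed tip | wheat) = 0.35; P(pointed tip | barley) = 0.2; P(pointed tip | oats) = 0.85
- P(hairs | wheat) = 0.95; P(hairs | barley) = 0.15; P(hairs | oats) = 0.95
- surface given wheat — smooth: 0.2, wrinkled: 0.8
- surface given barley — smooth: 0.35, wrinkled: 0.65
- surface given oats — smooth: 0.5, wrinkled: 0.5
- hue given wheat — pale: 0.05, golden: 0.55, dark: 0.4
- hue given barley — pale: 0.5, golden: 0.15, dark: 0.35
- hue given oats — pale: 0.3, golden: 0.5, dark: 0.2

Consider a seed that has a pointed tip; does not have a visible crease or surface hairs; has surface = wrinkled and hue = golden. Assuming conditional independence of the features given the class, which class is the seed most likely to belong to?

wheat: 0.15 × (1−0.15) × 0.35 × (1−0.95) × 0.8 × 0.55 = 0.00098175
barley: 0.15 × (1−0.1) × 0.2 × (1−0.15) × 0.65 × 0.15 = 0.002237625
oats: 0.7 × (1−0.1) × 0.85 × (1−0.95) × 0.5 × 0.5 = 0.00669375
Highest score → oats.

oats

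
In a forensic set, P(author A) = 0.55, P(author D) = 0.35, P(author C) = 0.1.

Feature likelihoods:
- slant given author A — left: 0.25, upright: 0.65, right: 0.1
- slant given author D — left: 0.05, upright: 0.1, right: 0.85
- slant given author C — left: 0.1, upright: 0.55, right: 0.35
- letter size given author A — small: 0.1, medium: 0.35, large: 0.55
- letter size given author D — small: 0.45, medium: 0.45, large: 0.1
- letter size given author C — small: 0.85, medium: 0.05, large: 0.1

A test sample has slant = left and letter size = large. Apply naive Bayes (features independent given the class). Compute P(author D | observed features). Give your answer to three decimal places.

0.022

author A: 0.55 × 0.25 × 0.55 = 0.075625
author D: 0.35 × 0.05 × 0.1 = 0.00175
author C: 0.1 × 0.1 × 0.1 = 0.001
P(author D | x) = 0.00175 / 0.078375 ≈ 0.022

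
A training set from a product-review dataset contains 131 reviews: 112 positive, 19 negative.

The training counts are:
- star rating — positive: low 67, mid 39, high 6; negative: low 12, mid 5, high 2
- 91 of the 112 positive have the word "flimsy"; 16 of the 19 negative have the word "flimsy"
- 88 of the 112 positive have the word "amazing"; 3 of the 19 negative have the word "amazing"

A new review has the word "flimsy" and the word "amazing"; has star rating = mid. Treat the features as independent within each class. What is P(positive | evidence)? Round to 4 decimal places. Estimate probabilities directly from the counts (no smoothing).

0.9740

positive: (112/131) × (39/112) × (91/112) × (88/112) ≈ 0.190056
negative: (19/131) × (5/19) × (16/19) × (3/19) ≈ 0.00507496
P(positive | x) = 0.190056 / 0.19513096 ≈ 0.9740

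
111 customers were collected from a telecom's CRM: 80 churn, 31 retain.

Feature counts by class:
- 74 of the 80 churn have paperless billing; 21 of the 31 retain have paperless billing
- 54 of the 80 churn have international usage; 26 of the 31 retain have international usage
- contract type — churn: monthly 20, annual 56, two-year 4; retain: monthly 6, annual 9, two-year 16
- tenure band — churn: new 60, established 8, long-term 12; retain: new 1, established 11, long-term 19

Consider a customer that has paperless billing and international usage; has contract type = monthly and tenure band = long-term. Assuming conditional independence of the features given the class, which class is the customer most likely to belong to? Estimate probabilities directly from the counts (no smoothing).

churn: (80/111) × (74/80) × (54/80) × (20/80) × (12/80) = 0.016875
retain: (31/111) × (21/31) × (26/31) × (6/31) × (19/31) ≈ 0.018823
Highest score → retain.

retain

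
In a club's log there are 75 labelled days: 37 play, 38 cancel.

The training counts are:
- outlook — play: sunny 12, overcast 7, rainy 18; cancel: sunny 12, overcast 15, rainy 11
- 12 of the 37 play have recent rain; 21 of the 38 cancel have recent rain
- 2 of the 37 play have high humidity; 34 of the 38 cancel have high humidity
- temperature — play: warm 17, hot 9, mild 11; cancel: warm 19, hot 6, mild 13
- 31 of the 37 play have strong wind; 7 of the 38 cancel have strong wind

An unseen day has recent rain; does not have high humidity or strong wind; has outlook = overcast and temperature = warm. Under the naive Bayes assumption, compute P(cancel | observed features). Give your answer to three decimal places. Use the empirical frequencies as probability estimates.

play: (37/75) × (7/37) × (12/37) × (35/37) × (17/37) × (6/37) ≈ 0.00213343
cancel: (38/75) × (15/38) × (21/38) × (4/38) × (19/38) × (31/38) ≈ 0.00474559
P(cancel | x) = 0.00474559 / 0.00687902 ≈ 0.690

0.690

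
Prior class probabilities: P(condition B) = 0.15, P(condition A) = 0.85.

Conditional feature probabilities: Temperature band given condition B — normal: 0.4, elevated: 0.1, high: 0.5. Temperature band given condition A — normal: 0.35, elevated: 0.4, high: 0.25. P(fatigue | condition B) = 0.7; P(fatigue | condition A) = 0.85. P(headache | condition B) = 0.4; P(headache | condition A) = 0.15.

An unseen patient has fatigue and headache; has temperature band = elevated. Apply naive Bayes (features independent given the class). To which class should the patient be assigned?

condition A

condition B: 0.15 × 0.1 × 0.7 × 0.4 = 0.0042
condition A: 0.85 × 0.4 × 0.85 × 0.15 = 0.04335
Highest score → condition A.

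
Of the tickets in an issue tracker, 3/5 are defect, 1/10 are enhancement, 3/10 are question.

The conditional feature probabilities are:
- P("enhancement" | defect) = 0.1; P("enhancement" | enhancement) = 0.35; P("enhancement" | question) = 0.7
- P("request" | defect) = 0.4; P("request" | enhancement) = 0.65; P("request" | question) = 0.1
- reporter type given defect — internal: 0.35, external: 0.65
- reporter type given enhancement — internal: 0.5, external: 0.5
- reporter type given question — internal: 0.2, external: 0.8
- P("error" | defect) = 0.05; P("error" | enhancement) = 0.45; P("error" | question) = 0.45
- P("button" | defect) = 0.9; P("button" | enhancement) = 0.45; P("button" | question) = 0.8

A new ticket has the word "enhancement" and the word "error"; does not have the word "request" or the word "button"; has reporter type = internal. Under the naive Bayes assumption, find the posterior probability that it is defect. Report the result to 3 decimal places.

defect: 0.6 × 0.1 × (1−0.4) × 0.35 × 0.05 × (1−0.9) = 0.000063
enhancement: 0.1 × 0.35 × (1−0.65) × 0.5 × 0.45 × (1−0.45) = 0.0015159375
question: 0.3 × 0.7 × (1−0.1) × 0.2 × 0.45 × (1−0.8) = 0.003402
P(defect | x) = 0.000063 / 0.0049809375 ≈ 0.013

0.013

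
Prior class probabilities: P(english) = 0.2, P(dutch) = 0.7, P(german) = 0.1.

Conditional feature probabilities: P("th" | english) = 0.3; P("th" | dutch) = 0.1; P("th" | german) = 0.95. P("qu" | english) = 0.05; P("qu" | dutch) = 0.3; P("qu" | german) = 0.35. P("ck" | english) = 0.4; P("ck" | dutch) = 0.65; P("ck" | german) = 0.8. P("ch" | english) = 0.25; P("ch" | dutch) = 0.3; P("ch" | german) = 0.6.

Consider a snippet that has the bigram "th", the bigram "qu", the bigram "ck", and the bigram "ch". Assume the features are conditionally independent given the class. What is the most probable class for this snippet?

german

english: 0.2 × 0.3 × 0.05 × 0.4 × 0.25 = 0.0003
dutch: 0.7 × 0.1 × 0.3 × 0.65 × 0.3 = 0.004095
german: 0.1 × 0.95 × 0.35 × 0.8 × 0.6 = 0.01596
Highest score → german.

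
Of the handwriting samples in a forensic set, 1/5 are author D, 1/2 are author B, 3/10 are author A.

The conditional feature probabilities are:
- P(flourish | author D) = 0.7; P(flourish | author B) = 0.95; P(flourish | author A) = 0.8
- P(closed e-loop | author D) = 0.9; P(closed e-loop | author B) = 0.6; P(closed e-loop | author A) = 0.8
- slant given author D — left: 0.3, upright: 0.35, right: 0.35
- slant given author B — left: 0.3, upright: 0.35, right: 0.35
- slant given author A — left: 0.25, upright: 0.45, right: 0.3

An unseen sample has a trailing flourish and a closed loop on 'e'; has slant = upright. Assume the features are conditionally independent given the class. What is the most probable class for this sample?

author B

author D: 0.2 × 0.7 × 0.9 × 0.35 = 0.0441
author B: 0.5 × 0.95 × 0.6 × 0.35 = 0.09975
author A: 0.3 × 0.8 × 0.8 × 0.45 = 0.0864
Highest score → author B.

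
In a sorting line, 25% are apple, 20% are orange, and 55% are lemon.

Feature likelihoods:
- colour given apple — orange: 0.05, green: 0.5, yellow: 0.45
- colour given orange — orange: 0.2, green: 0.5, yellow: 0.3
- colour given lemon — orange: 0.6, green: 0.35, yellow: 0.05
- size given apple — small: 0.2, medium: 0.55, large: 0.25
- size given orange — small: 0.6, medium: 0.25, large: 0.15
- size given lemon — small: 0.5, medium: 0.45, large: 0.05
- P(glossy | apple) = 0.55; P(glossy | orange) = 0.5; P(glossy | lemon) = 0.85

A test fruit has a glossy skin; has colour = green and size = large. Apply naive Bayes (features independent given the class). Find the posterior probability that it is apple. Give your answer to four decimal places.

0.5229

apple: 0.25 × 0.5 × 0.25 × 0.55 = 0.0171875
orange: 0.2 × 0.5 × 0.15 × 0.5 = 0.0075
lemon: 0.55 × 0.35 × 0.05 × 0.85 = 0.00818125
P(apple | x) = 0.0171875 / 0.03286875 ≈ 0.5229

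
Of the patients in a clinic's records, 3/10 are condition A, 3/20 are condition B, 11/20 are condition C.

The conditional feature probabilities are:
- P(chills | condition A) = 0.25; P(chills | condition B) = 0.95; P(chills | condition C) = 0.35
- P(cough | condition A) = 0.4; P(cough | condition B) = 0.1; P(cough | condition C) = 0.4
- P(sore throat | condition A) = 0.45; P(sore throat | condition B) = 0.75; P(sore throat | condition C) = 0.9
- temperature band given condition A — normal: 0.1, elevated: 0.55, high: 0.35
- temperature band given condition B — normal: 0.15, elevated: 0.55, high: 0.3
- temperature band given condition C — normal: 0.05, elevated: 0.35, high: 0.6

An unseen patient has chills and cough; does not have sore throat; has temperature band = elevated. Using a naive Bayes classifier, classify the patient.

condition A: 0.3 × 0.25 × 0.4 × (1−0.45) × 0.55 = 0.009075
condition B: 0.15 × 0.95 × 0.1 × (1−0.75) × 0.55 = 0.001959375
condition C: 0.55 × 0.35 × 0.4 × (1−0.9) × 0.35 = 0.002695
Highest score → condition A.

condition A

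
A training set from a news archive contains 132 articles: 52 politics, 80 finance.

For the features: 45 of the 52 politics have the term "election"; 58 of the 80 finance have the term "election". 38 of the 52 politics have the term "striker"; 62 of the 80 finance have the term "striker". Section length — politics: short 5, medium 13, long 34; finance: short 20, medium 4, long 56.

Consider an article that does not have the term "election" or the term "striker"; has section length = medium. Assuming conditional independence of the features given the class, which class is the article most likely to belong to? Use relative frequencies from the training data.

politics

politics: (52/132) × (7/52) × (14/52) × (13/52) ≈ 0.00356935
finance: (80/132) × (22/80) × (18/80) × (4/80) = 0.001875
Highest score → politics.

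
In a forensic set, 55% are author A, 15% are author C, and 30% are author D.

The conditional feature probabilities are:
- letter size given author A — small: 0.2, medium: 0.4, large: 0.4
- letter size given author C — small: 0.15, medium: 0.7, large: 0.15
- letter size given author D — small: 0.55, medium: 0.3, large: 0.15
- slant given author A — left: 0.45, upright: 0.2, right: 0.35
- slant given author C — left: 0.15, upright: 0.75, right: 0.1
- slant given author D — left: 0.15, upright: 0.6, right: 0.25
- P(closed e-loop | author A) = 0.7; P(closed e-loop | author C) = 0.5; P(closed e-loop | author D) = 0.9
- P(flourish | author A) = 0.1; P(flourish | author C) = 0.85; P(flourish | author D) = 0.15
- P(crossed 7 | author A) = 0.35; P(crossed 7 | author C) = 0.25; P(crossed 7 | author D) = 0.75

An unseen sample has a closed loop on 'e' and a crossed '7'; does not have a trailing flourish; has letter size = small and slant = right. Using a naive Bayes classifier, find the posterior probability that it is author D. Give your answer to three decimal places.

0.735

author A: 0.55 × 0.2 × 0.35 × 0.7 × (1−0.1) × 0.35 = 0.00848925
author C: 0.15 × 0.15 × 0.1 × 0.5 × (1−0.85) × 0.25 = 0.0000421875
author D: 0.3 × 0.55 × 0.25 × 0.9 × (1−0.15) × 0.75 = 0.0236671875
P(author D | x) = 0.0236671875 / 0.032198625 ≈ 0.735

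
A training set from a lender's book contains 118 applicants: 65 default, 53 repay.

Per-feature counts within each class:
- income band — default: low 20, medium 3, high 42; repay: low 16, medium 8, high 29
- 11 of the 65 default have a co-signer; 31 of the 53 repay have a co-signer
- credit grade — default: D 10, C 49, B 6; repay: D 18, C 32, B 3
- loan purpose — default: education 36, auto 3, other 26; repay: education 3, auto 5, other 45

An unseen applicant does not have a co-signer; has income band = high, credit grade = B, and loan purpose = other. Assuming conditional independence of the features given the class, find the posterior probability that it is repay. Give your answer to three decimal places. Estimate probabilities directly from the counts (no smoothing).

0.310

default: (65/118) × (42/65) × (54/65) × (6/65) × (26/65) ≈ 0.0109181
repay: (53/118) × (29/53) × (22/53) × (3/53) × (45/53) ≈ 0.00490281
P(repay | x) = 0.00490281 / 0.01582091 ≈ 0.310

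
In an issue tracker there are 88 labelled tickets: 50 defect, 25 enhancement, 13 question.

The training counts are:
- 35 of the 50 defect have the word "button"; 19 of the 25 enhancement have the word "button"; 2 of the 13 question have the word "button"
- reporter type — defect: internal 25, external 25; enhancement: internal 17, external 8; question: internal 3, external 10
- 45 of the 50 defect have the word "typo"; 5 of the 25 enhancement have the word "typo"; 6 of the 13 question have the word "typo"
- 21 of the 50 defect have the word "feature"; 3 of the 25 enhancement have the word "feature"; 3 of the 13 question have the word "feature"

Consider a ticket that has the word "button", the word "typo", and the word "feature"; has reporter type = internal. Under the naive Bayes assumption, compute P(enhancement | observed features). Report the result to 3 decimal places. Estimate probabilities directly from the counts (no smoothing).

defect: (50/88) × (35/50) × (25/50) × (45/50) × (21/50) ≈ 0.0751705
enhancement: (25/88) × (19/25) × (17/25) × (5/25) × (3/25) ≈ 0.00352364
question: (13/88) × (2/13) × (3/13) × (6/13) × (3/13) ≈ 0.000558613
P(enhancement | x) = 0.00352364 / 0.079252753 ≈ 0.044

0.044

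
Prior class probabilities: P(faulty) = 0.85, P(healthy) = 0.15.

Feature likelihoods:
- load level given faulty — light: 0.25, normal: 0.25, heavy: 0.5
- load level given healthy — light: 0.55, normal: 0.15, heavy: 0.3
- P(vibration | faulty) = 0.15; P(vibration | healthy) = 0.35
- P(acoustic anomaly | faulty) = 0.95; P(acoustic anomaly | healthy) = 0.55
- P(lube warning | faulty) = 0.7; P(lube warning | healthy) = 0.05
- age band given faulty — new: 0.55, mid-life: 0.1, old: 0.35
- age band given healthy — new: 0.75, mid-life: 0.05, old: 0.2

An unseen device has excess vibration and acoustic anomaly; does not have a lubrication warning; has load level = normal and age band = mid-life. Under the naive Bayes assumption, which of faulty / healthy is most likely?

faulty

faulty: 0.85 × 0.25 × 0.15 × 0.95 × (1−0.7) × 0.1 = 0.0009084375
healthy: 0.15 × 0.15 × 0.35 × 0.55 × (1−0.05) × 0.05 = 0.000205734375
Highest score → faulty.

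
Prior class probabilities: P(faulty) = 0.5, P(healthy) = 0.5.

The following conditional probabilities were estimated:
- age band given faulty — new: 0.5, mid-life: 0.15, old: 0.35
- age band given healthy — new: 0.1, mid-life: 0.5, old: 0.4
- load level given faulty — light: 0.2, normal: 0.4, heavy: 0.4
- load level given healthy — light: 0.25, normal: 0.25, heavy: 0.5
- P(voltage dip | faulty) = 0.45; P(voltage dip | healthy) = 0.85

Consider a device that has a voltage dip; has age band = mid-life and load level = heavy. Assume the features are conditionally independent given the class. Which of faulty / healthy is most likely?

faulty: 0.5 × 0.15 × 0.4 × 0.45 = 0.0135
healthy: 0.5 × 0.5 × 0.5 × 0.85 = 0.10625
Highest score → healthy.

healthy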